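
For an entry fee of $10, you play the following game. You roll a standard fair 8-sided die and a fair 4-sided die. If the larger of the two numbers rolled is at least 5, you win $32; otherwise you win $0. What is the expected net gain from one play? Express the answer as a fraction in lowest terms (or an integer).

E[payout] = (1/2)·0 + (1/2)·32 = 16
Expected profit = 16 − 10 = 6

$6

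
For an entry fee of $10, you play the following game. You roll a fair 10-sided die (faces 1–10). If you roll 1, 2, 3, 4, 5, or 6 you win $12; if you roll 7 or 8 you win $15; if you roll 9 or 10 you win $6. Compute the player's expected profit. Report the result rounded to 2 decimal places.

E[payout] = (1/5)·6 + (3/5)·12 + (1/5)·15 = 57/5
Expected profit = 57/5 − 10 = 7/5 ≈ $1.40

$1.40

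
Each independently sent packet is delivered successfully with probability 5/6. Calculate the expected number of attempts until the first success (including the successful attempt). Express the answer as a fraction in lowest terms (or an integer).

For a geometric distribution, E[trials] = 1/p = 1/(5/6) = 6/5.

6/5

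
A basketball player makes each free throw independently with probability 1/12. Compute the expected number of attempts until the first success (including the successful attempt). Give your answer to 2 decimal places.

For a geometric distribution, E[trials] = 1/p = 1/(1/12) = 12.
≈ 12.00

12.00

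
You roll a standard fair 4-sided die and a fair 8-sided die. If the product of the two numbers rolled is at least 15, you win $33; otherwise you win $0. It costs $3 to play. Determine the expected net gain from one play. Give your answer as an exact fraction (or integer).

E[payout] = (11/16)·0 + (5/16)·33 = 165/16
Expected profit = 165/16 − 3 = 117/16

117/16 dollars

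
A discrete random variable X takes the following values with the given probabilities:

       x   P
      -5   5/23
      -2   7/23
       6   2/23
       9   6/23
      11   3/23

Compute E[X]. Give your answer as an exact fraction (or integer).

E[X] = (5/23)·(-5) + (7/23)·(-2) + (2/23)·6 + (6/23)·9 + (3/23)·11
     = 60/23

60/23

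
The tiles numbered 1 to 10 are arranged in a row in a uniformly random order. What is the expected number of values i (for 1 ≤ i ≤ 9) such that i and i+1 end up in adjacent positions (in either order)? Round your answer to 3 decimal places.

For each i ∈ {1,…,9}, let Xᵢ = 1 if i and i+1 are adjacent. P(Xᵢ=1) = 2·(10−1)!/10! = 2/10.
By linearity, E[ΣXᵢ] = (9)·(2/10) = 9/5.
≈ 1.800

1.800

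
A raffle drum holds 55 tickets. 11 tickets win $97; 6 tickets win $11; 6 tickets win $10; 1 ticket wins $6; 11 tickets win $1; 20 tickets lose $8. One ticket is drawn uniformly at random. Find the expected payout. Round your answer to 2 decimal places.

$19.09

E[payout] = (11/55)·97 + (6/55)·11 + (6/55)·10 + (1/55)·6 + (11/55)·1 + (20/55)·(-8) = 210/11
≈ $19.09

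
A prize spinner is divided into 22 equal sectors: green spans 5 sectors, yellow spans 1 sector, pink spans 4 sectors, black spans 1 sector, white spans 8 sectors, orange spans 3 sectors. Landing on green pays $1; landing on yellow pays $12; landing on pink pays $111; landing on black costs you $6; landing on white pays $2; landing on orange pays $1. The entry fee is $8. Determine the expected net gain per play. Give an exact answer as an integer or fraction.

E[payout] = (5/22)·1 + (1/22)·12 + (4/22)·111 + (1/22)·(-6) + (8/22)·2 + (3/22)·1 = 237/11
Expected profit = 237/11 − 8 = 149/11

149/11 dollars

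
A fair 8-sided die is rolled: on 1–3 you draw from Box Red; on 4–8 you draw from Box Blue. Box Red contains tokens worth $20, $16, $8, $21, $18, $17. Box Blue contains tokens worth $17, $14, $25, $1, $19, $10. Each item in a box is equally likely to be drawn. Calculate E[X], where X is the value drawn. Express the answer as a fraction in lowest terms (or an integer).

365/24 dollars

E[X | Box Red] = (20 + 16 + 8 + 21 + 18 + 17)/6 = 50/3
E[X | Box Blue] = (17 + 14 + 25 + 1 + 19 + 10)/6 = 43/3
E[X] = (3/8)·50/3 + (5/8)·43/3 = 365/24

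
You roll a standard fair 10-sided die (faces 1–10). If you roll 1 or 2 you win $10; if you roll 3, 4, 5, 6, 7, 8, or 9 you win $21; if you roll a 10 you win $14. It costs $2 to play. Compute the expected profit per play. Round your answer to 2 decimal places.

$16.10

E[payout] = (1/5)·10 + (1/10)·14 + (7/10)·21 = 181/10
Expected profit = 181/10 − 2 = 161/10 ≈ $16.10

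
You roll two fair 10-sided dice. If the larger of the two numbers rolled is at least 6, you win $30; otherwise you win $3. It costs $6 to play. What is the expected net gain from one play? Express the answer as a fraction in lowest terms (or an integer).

69/4 dollars

E[payout] = (1/4)·3 + (3/4)·30 = 93/4
Expected profit = 93/4 − 6 = 69/4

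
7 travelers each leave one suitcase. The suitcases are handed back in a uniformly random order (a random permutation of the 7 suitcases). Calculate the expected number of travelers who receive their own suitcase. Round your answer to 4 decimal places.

Let Xᵢ = 1 if person i gets their own suitcase. For each i, P(Xᵢ=1) = 1/7.
By linearity of expectation, E[X₁+…+X_7] = 7·(1/7) = 1.
≈ 1.0000

1.0000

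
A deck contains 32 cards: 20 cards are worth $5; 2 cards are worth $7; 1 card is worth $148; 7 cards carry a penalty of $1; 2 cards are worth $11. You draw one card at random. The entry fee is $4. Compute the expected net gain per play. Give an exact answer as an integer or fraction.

E[payout] = (20/32)·5 + (2/32)·7 + (1/32)·148 + (7/32)·(-1) + (2/32)·11 = 277/32
Expected profit = 277/32 − 4 = 149/32

149/32 dollars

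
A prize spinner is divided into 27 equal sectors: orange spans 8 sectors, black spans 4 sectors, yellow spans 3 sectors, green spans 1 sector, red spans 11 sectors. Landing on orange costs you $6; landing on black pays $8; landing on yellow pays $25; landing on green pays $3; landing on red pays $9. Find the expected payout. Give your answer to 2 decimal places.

E[payout] = (8/27)·(-6) + (4/27)·8 + (3/27)·25 + (1/27)·3 + (11/27)·9 = 161/27
≈ $5.96

$5.96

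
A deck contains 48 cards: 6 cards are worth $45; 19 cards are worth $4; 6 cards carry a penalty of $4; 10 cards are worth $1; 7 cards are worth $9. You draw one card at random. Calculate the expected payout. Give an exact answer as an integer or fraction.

E[payout] = (6/48)·45 + (19/48)·4 + (6/48)·(-4) + (10/48)·1 + (7/48)·9 = 395/48

395/48 dollars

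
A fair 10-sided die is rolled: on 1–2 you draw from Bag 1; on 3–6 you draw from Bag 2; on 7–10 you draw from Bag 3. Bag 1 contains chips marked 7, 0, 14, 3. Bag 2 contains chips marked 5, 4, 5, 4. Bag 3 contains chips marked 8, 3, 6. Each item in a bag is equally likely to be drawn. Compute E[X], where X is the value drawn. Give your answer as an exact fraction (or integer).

E[X | Bag 1] = (7 + 0 + 14 + 3)/4 = 6
E[X | Bag 2] = (5 + 4 + 5 + 4)/4 = 9/2
E[X | Bag 3] = (8 + 3 + 6)/3 = 17/3
E[X] = (1/5)·6 + (2/5)·9/2 + (2/5)·17/3 = 79/15

79/15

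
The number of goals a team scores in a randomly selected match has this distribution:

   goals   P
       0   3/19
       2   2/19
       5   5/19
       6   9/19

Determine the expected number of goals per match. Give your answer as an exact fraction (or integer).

E[X] = (3/19)·0 + (2/19)·2 + (5/19)·5 + (9/19)·6
     = 83/19

83/19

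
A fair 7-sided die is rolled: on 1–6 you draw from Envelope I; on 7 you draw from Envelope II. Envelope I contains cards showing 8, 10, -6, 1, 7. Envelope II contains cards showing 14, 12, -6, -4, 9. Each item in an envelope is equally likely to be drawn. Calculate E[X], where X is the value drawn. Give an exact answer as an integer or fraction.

29/7

E[X | Envelope I] = (8 + 10 − 6 + 1 + 7)/5 = 4
E[X | Envelope II] = (14 + 12 − 6 − 4 + 9)/5 = 5
E[X] = (6/7)·4 + (1/7)·5 = 29/7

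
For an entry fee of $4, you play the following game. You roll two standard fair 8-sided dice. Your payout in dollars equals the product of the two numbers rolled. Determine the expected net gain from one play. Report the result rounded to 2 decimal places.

Distribution of the product of the two numbers rolled: 1 w.p. 1/64, 2 w.p. 1/32, 3 w.p. 1/32, 4 w.p. 3/64, 5 w.p. 1/32, 6 w.p. 1/16, …
E[payout] = (1/64)·1 + (1/32)·2 + (1/32)·3 + (3/64)·4 + (1/32)·5 + (1/16)·6 + (1/32)·7 + (1/16)·8 + (1/64)·9 + (1/32)·10 + (1/16)·12 + (1/32)·14 + (1/32)·15 + (3/64)·16 + (1/32)·18 + (1/32)·20 + (1/32)·21 + (1/16)·24 + (1/64)·25 + (1/32)·28 + (1/32)·30 + (1/32)·32 + (1/32)·35 + (1/64)·36 + (1/32)·40 + (1/32)·42 + (1/32)·48 + (1/64)·49 + (1/32)·56 + (1/64)·64 = 81/4
Expected profit = 81/4 − 4 = 65/4 ≈ $16.25

$16.25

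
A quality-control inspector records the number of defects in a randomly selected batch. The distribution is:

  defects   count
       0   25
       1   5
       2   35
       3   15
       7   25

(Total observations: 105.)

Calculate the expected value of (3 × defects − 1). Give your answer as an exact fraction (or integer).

52/7

Total = 105, so P(defects=0) = 25/105, etc.
E[3x-1] = (5/21)·(-1) + (1/21)·2 + (1/3)·5 + (1/7)·8 + (5/21)·20
     = 52/7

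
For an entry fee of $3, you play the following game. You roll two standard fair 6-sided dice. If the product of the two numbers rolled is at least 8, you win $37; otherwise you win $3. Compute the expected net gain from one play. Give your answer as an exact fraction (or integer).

187/9 dollars

E[payout] = (7/18)·3 + (11/18)·37 = 214/9
Expected profit = 214/9 − 3 = 187/9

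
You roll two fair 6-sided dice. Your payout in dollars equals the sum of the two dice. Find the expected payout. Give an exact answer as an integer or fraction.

$7

Distribution of the sum of the two dice: 2 w.p. 1/36, 3 w.p. 1/18, 4 w.p. 1/12, 5 w.p. 1/9, 6 w.p. 5/36, 7 w.p. 1/6, …
E[payout] = (1/36)·2 + (1/18)·3 + (1/12)·4 + (1/9)·5 + (5/36)·6 + (1/6)·7 + (5/36)·8 + (1/9)·9 + (1/12)·10 + (1/18)·11 + (1/36)·12 = 7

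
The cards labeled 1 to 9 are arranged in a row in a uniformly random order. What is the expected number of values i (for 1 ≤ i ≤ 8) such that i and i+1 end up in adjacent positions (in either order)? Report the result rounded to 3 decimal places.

1.778

For each i ∈ {1,…,8}, let Xᵢ = 1 if i and i+1 are adjacent. P(Xᵢ=1) = 2·(9−1)!/9! = 2/9.
By linearity, E[ΣXᵢ] = (8)·(2/9) = 16/9.
≈ 1.778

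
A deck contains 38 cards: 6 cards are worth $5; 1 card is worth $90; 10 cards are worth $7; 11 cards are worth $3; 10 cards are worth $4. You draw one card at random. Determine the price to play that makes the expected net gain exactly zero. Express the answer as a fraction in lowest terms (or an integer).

263/38 dollars

E[payout] = (6/38)·5 + (1/38)·90 + (10/38)·7 + (11/38)·3 + (10/38)·4 = 263/38
Fair fee = E[payout] = 263/38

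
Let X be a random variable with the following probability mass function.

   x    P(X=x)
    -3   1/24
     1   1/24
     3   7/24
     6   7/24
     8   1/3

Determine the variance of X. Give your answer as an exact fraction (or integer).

4463/576

E[X] = (1/24)·(-3) + (1/24)·1 + (7/24)·3 + (7/24)·6 + (1/3)·8 = 125/24
E[X²] = (1/24)·9 + (1/24)·1 + (7/24)·9 + (7/24)·36 + (1/3)·64 = 279/8
Var(X) = 279/8 − (125/24)² = 4463/576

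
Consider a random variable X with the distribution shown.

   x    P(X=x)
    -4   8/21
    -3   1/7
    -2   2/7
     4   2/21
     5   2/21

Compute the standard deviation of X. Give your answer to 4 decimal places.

3.1066

E[X] = -5/3, E[X²] = 87/7
Var(X) = E[X²] − (E[X])² = 87/7 − 25/9 = 608/63
SD(X) = √(608/63) ≈ 3.1066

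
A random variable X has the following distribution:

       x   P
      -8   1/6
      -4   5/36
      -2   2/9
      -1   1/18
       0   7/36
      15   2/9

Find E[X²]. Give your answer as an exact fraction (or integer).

E[X²] = (1/6)·64 + (5/36)·16 + (2/9)·4 + (1/18)·1 + (7/36)·0 + (2/9)·225
     = 383/6

383/6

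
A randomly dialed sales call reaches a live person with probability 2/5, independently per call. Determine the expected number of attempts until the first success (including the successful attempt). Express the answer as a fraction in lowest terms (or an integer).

For a geometric distribution, E[trials] = 1/p = 1/(2/5) = 5/2.

5/2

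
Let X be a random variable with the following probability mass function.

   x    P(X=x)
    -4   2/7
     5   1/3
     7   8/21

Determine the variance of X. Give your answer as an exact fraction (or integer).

E[X] = (2/7)·(-4) + (1/3)·5 + (8/21)·7 = 67/21
E[X²] = (2/7)·16 + (1/3)·25 + (8/21)·49 = 221/7
Var(X) = 221/7 − (67/21)² = 9434/441

9434/441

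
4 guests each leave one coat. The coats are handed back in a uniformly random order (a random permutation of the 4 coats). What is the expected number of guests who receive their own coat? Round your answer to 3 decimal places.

1.000

Let Xᵢ = 1 if person i gets their own coat. For each i, P(Xᵢ=1) = 1/4.
By linearity of expectation, E[X₁+…+X_4] = 4·(1/4) = 1.
≈ 1.000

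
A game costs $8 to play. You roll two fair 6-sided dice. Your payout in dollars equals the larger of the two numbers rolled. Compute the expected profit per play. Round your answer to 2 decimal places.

Distribution of the larger of the two numbers rolled: 1 w.p. 1/36, 2 w.p. 1/12, 3 w.p. 5/36, 4 w.p. 7/36, 5 w.p. 1/4, 6 w.p. 11/36
E[payout] = (1/36)·1 + (1/12)·2 + (5/36)·3 + (7/36)·4 + (1/4)·5 + (11/36)·6 = 161/36
Expected profit = 161/36 − 8 = -127/36 ≈ -$3.53

-$3.53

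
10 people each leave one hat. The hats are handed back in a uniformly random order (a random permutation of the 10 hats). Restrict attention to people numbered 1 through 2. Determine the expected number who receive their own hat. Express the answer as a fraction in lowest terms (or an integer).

Let Xᵢ = 1 if person i gets their own hat. For each i, P(Xᵢ=1) = 1/10.
By linearity of expectation, E[X₁+…+X_2] = 2·(1/10) = 1/5.

1/5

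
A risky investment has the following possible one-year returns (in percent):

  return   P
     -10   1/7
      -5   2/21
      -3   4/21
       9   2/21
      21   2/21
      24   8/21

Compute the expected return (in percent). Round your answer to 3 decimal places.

9.524

E[X] = (1/7)·(-10) + (2/21)·(-5) + (4/21)·(-3) + (2/21)·9 + (2/21)·21 + (8/21)·24
     = 200/21 ≈ 9.524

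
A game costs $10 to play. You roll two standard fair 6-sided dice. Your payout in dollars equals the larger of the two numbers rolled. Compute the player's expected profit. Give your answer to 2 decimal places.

Distribution of the larger of the two numbers rolled: 1 w.p. 1/36, 2 w.p. 1/12, 3 w.p. 5/36, 4 w.p. 7/36, 5 w.p. 1/4, 6 w.p. 11/36
E[payout] = (1/36)·1 + (1/12)·2 + (5/36)·3 + (7/36)·4 + (1/4)·5 + (11/36)·6 = 161/36
Expected profit = 161/36 − 10 = -199/36 ≈ -$5.53

-$5.53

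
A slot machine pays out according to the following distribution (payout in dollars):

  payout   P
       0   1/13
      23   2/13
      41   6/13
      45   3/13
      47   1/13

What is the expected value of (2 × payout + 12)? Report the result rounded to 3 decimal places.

E[2x+12] = (1/13)·12 + (2/13)·58 + (6/13)·94 + (3/13)·102 + (1/13)·106
     = 1104/13 ≈ 84.923

84.923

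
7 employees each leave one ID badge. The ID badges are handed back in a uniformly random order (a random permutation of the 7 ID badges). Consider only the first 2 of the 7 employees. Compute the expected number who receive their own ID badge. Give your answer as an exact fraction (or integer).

2/7

Let Xᵢ = 1 if person i gets their own ID badge. For each i, P(Xᵢ=1) = 1/7.
By linearity of expectation, E[X₁+…+X_2] = 2·(1/7) = 2/7.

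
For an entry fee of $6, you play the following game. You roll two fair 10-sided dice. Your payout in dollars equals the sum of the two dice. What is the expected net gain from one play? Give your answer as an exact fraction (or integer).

Distribution of the sum of the two dice: 2 w.p. 1/100, 3 w.p. 1/50, 4 w.p. 3/100, 5 w.p. 1/25, 6 w.p. 1/20, 7 w.p. 3/50, …
E[payout] = (1/100)·2 + (1/50)·3 + (3/100)·4 + (1/25)·5 + (1/20)·6 + (3/50)·7 + (7/100)·8 + (2/25)·9 + (9/100)·10 + (1/10)·11 + (9/100)·12 + (2/25)·13 + (7/100)·14 + (3/50)·15 + (1/20)·16 + (1/25)·17 + (3/100)·18 + (1/50)·19 + (1/100)·20 = 11
Expected profit = 11 − 6 = 5

$5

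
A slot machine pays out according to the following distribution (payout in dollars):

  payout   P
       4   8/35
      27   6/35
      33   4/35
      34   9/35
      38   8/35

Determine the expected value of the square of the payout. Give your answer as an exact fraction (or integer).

E[X²] = (8/35)·16 + (6/35)·729 + (4/35)·1089 + (9/35)·1156 + (8/35)·1444
     = 4402/5

4402/5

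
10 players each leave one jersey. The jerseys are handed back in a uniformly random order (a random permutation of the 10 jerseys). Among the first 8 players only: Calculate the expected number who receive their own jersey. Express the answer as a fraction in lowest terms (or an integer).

Let Xᵢ = 1 if person i gets their own jersey. For each i, P(Xᵢ=1) = 1/10.
By linearity of expectation, E[X₁+…+X_8] = 8·(1/10) = 4/5.

4/5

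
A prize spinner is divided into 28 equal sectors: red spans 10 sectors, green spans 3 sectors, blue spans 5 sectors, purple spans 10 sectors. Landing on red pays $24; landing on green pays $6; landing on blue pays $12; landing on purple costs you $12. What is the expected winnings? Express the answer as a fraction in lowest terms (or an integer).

99/14 dollars

E[payout] = (10/28)·24 + (3/28)·6 + (5/28)·12 + (10/28)·(-12) = 99/14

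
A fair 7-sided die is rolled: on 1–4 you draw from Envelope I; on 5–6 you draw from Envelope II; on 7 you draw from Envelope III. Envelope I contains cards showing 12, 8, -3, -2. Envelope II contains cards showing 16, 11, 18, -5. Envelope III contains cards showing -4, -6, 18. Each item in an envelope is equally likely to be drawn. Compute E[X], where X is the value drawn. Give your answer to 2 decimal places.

5.38

E[X | Envelope I] = (12 + 8 − 3 − 2)/4 = 15/4
E[X | Envelope II] = (16 + 11 + 18 − 5)/4 = 10
E[X | Envelope III] = (-4 − 6 + 18)/3 = 8/3
E[X] = (4/7)·15/4 + (2/7)·10 + (1/7)·8/3 = 113/21 ≈ 5.38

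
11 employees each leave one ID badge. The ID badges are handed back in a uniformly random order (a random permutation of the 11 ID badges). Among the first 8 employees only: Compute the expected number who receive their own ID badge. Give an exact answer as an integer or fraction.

Let Xᵢ = 1 if person i gets their own ID badge. For each i, P(Xᵢ=1) = 1/11.
By linearity of expectation, E[X₁+…+X_8] = 8·(1/11) = 8/11.

8/11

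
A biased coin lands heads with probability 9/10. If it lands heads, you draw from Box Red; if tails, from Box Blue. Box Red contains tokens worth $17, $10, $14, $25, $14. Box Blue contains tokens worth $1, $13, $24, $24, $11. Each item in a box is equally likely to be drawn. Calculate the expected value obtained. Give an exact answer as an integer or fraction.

793/50 dollars

E[X | Box Red] = (17 + 10 + 14 + 25 + 14)/5 = 16
E[X | Box Blue] = (1 + 13 + 24 + 24 + 11)/5 = 73/5
E[X] = (9/10)·16 + (1/10)·73/5 = 793/50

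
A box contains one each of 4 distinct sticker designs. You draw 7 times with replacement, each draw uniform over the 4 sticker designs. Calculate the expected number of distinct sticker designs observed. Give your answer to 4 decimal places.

Let Xⱼ=1 if type j appears at least once. P(Xⱼ=1) = 1 − ((4−1)/4)^7 = 14197/16384.
E[#distinct] = 4·14197/16384 = 14197/4096.
≈ 3.4661

3.4661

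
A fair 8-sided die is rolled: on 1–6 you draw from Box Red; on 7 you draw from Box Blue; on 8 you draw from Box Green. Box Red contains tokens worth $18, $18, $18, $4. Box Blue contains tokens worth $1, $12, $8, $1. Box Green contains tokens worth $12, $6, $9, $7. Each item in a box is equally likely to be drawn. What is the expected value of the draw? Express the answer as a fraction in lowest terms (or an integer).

E[X | Box Red] = (18 + 18 + 18 + 4)/4 = 29/2
E[X | Box Blue] = (1 + 12 + 8 + 1)/4 = 11/2
E[X | Box Green] = (12 + 6 + 9 + 7)/4 = 17/2
E[X] = (3/4)·29/2 + (1/8)·11/2 + (1/8)·17/2 = 101/8

101/8 dollars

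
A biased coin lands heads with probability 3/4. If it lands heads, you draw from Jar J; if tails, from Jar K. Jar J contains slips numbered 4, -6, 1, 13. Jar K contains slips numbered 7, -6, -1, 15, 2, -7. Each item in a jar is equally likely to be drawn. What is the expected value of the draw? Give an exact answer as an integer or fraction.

E[X | Jar J] = (4 − 6 + 1 + 13)/4 = 3
E[X | Jar K] = (7 − 6 − 1 + 15 + 2 − 7)/6 = 5/3
E[X] = (3/4)·3 + (1/4)·5/3 = 8/3

8/3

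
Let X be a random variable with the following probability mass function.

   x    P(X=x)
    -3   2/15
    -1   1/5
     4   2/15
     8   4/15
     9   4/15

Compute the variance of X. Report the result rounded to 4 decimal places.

E[X] = (2/15)·(-3) + (1/5)·(-1) + (2/15)·4 + (4/15)·8 + (4/15)·9 = 67/15
E[X²] = (2/15)·9 + (1/5)·1 + (2/15)·16 + (4/15)·64 + (4/15)·81 = 211/5
Var(X) = 211/5 − (67/15)² = 5006/225 ≈ 22.2489

22.2489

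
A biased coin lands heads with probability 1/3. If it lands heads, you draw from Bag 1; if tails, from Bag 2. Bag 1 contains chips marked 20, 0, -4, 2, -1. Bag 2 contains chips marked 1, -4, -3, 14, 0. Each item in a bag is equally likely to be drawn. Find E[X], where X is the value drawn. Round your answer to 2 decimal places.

E[X | Bag 1] = (20 + 0 − 4 + 2 − 1)/5 = 17/5
E[X | Bag 2] = (1 − 4 − 3 + 14 + 0)/5 = 8/5
E[X] = (1/3)·17/5 + (2/3)·8/5 = 11/5 ≈ 2.20

2.20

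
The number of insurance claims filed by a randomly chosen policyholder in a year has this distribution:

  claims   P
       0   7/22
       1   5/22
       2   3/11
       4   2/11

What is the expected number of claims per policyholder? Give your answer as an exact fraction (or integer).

E[X] = (7/22)·0 + (5/22)·1 + (3/11)·2 + (2/11)·4
     = 3/2

3/2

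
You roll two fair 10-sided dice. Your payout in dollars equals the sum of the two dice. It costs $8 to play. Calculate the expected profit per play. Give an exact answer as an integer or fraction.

Distribution of the sum of the two dice: 2 w.p. 1/100, 3 w.p. 1/50, 4 w.p. 3/100, 5 w.p. 1/25, 6 w.p. 1/20, 7 w.p. 3/50, …
E[payout] = (1/100)·2 + (1/50)·3 + (3/100)·4 + (1/25)·5 + (1/20)·6 + (3/50)·7 + (7/100)·8 + (2/25)·9 + (9/100)·10 + (1/10)·11 + (9/100)·12 + (2/25)·13 + (7/100)·14 + (3/50)·15 + (1/20)·16 + (1/25)·17 + (3/100)·18 + (1/50)·19 + (1/100)·20 = 11
Expected profit = 11 − 8 = 3

$3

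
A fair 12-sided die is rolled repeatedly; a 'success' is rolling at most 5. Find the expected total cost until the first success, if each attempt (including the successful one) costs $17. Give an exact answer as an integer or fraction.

204/5 dollars

E[#attempts] = 1/p = 12/5; E[cost] = 17·12/5 = 204/5.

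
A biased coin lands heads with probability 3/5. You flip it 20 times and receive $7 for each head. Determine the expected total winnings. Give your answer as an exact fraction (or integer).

E[#heads] = 20·3/5 = 12 (linearity over flips).
E[winnings] = 7·12 = 84.

$84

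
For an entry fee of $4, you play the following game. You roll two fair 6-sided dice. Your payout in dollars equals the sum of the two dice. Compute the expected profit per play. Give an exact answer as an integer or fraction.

$3

Distribution of the sum of the two dice: 2 w.p. 1/36, 3 w.p. 1/18, 4 w.p. 1/12, 5 w.p. 1/9, 6 w.p. 5/36, 7 w.p. 1/6, …
E[payout] = (1/36)·2 + (1/18)·3 + (1/12)·4 + (1/9)·5 + (5/36)·6 + (1/6)·7 + (5/36)·8 + (1/9)·9 + (1/12)·10 + (1/18)·11 + (1/36)·12 = 7
Expected profit = 7 − 4 = 3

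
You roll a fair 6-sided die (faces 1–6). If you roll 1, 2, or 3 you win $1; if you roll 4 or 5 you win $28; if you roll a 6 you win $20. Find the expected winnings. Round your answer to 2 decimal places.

$13.17

E[payout] = (1/2)·1 + (1/6)·20 + (1/3)·28 = 79/6
≈ $13.17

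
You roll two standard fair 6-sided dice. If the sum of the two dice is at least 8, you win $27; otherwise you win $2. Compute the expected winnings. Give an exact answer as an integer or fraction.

149/12 dollars

E[payout] = (7/12)·2 + (5/12)·27 = 149/12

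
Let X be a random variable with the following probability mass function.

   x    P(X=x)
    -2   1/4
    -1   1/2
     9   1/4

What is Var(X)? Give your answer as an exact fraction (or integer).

E[X] = (1/4)·(-2) + (1/2)·(-1) + (1/4)·9 = 5/4
E[X²] = (1/4)·4 + (1/2)·1 + (1/4)·81 = 87/4
Var(X) = 87/4 − (5/4)² = 323/16

323/16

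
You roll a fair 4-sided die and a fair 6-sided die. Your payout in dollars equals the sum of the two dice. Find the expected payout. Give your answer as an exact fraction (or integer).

Distribution of the sum of the two dice: 2 w.p. 1/24, 3 w.p. 1/12, 4 w.p. 1/8, 5 w.p. 1/6, 6 w.p. 1/6, 7 w.p. 1/6, …
E[payout] = (1/24)·2 + (1/12)·3 + (1/8)·4 + (1/6)·5 + (1/6)·6 + (1/6)·7 + (1/8)·8 + (1/12)·9 + (1/24)·10 = 6

$6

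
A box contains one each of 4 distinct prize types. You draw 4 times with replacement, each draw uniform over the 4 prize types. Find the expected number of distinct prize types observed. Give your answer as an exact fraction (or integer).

175/64

Let Xⱼ=1 if type j appears at least once. P(Xⱼ=1) = 1 − ((4−1)/4)^4 = 175/256.
E[#distinct] = 4·175/256 = 175/64.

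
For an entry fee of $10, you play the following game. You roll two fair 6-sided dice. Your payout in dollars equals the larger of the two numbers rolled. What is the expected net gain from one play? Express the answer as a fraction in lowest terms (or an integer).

Distribution of the larger of the two numbers rolled: 1 w.p. 1/36, 2 w.p. 1/12, 3 w.p. 5/36, 4 w.p. 7/36, 5 w.p. 1/4, 6 w.p. 11/36
E[payout] = (1/36)·1 + (1/12)·2 + (5/36)·3 + (7/36)·4 + (1/4)·5 + (11/36)·6 = 161/36
Expected profit = 161/36 − 10 = -199/36

-199/36 dollars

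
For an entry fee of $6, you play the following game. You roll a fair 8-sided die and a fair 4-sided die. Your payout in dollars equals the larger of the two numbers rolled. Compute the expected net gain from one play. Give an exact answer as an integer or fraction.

Distribution of the larger of the two numbers rolled: 1 w.p. 1/32, 2 w.p. 3/32, 3 w.p. 5/32, 4 w.p. 7/32, 5 w.p. 1/8, 6 w.p. 1/8, …
E[payout] = (1/32)·1 + (3/32)·2 + (5/32)·3 + (7/32)·4 + (1/8)·5 + (1/8)·6 + (1/8)·7 + (1/8)·8 = 77/16
Expected profit = 77/16 − 6 = -19/16

-19/16 dollars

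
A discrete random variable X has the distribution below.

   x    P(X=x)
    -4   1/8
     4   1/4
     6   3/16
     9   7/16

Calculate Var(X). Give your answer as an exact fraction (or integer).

E[X] = (1/8)·(-4) + (1/4)·4 + (3/16)·6 + (7/16)·9 = 89/16
E[X²] = (1/8)·16 + (1/4)·16 + (3/16)·36 + (7/16)·81 = 771/16
Var(X) = 771/16 − (89/16)² = 4415/256

4415/256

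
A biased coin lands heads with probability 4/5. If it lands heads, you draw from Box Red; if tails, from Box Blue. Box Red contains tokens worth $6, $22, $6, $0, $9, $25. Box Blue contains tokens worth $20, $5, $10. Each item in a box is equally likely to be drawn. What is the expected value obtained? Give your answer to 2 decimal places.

$11.40

E[X | Box Red] = (6 + 22 + 6 + 0 + 9 + 25)/6 = 34/3
E[X | Box Blue] = (20 + 5 + 10)/3 = 35/3
E[X] = (4/5)·34/3 + (1/5)·35/3 = 57/5 ≈ 11.40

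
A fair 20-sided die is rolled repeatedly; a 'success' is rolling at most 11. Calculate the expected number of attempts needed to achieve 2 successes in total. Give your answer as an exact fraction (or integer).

40/11

By linearity (sum of 2 independent geometric waits), E[trials] = 2/p = 2/(11/20) = 40/11.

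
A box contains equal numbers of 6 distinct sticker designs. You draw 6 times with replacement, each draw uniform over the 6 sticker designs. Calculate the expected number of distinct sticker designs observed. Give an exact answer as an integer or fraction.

31031/7776

Let Xⱼ=1 if type j appears at least once. P(Xⱼ=1) = 1 − ((6−1)/6)^6 = 31031/46656.
E[#distinct] = 6·31031/46656 = 31031/7776.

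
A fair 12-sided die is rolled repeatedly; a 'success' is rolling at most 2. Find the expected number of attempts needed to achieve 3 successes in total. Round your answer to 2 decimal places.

By linearity (sum of 3 independent geometric waits), E[trials] = 3/p = 3/(1/6) = 18.
≈ 18.00

18.00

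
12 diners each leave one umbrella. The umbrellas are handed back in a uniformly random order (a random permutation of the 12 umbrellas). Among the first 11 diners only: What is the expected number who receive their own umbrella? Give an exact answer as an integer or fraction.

11/12

Let Xᵢ = 1 if person i gets their own umbrella. For each i, P(Xᵢ=1) = 1/12.
By linearity of expectation, E[X₁+…+X_11] = 11·(1/12) = 11/12.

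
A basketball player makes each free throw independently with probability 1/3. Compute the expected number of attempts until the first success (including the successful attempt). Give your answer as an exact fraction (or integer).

3

For a geometric distribution, E[trials] = 1/p = 1/(1/3) = 3.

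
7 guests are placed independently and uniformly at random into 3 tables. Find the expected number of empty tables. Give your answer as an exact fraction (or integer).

128/729

Let Xⱼ=1 if table j is empty. P(Xⱼ=1) = ((3-1)/3)^7 = 128/2187.
By linearity, E[#empty] = 3·128/2187 = 128/729.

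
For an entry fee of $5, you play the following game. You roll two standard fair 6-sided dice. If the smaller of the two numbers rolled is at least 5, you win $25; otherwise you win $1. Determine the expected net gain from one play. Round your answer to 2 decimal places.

E[payout] = (8/9)·1 + (1/9)·25 = 11/3
Expected profit = 11/3 − 5 = -4/3 ≈ -$1.33

-$1.33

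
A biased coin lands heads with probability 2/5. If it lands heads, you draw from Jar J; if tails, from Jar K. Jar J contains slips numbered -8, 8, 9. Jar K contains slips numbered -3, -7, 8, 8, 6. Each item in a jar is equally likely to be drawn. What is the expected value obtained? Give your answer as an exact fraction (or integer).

66/25

E[X | Jar J] = (-8 + 8 + 9)/3 = 3
E[X | Jar K] = (-3 − 7 + 8 + 8 + 6)/5 = 12/5
E[X] = (2/5)·3 + (3/5)·12/5 = 66/25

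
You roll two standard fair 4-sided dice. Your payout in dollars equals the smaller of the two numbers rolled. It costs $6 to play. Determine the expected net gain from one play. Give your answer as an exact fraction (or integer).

-33/8 dollars

Distribution of the smaller of the two numbers rolled: 1 w.p. 7/16, 2 w.p. 5/16, 3 w.p. 3/16, 4 w.p. 1/16
E[payout] = (7/16)·1 + (5/16)·2 + (3/16)·3 + (1/16)·4 = 15/8
Expected profit = 15/8 − 6 = -33/8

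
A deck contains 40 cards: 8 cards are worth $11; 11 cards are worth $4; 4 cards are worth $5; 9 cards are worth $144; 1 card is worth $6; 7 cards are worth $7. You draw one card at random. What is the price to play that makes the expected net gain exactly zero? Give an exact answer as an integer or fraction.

E[payout] = (8/40)·11 + (11/40)·4 + (4/40)·5 + (9/40)·144 + (1/40)·6 + (7/40)·7 = 1503/40
Fair fee = E[payout] = 1503/40

1503/40 dollars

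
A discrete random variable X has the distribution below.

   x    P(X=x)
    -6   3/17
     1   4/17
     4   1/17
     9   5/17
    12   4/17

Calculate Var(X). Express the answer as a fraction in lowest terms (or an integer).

11964/289

E[X] = (3/17)·(-6) + (4/17)·1 + (1/17)·4 + (5/17)·9 + (4/17)·12 = 83/17
E[X²] = (3/17)·36 + (4/17)·1 + (1/17)·16 + (5/17)·81 + (4/17)·144 = 1109/17
Var(X) = 1109/17 − (83/17)² = 11964/289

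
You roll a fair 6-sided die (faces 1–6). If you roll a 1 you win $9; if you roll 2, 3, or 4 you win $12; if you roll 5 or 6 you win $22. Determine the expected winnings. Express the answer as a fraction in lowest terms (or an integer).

89/6 dollars

E[payout] = (1/6)·9 + (1/2)·12 + (1/3)·22 = 89/6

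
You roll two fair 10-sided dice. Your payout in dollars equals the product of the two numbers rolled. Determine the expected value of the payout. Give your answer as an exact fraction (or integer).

121/4 dollars

Distribution of the product of the two numbers rolled: 1 w.p. 1/100, 2 w.p. 1/50, 3 w.p. 1/50, 4 w.p. 3/100, 5 w.p. 1/50, 6 w.p. 1/25, …
E[payout] = (1/100)·1 + (1/50)·2 + (1/50)·3 + (3/100)·4 + (1/50)·5 + (1/25)·6 + (1/50)·7 + (1/25)·8 + (3/100)·9 + (1/25)·10 + (1/25)·12 + (1/50)·14 + (1/50)·15 + (3/100)·16 + (1/25)·18 + (1/25)·20 + (1/50)·21 + (1/25)·24 + (1/100)·25 + (1/50)·27 + (1/50)·28 + (1/25)·30 + (1/50)·32 + (1/50)·35 + (3/100)·36 + (1/25)·40 + (1/50)·42 + (1/50)·45 + (1/50)·48 + (1/100)·49 + (1/50)·50 + (1/50)·54 + (1/50)·56 + (1/50)·60 + (1/50)·63 + (1/100)·64 + (1/50)·70 + (1/50)·72 + (1/50)·80 + (1/100)·81 + (1/50)·90 + (1/100)·100 = 121/4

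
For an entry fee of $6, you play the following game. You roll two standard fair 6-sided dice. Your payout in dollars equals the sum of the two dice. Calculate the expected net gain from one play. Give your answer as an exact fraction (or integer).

$1

Distribution of the sum of the two dice: 2 w.p. 1/36, 3 w.p. 1/18, 4 w.p. 1/12, 5 w.p. 1/9, 6 w.p. 5/36, 7 w.p. 1/6, …
E[payout] = (1/36)·2 + (1/18)·3 + (1/12)·4 + (1/9)·5 + (5/36)·6 + (1/6)·7 + (5/36)·8 + (1/9)·9 + (1/12)·10 + (1/18)·11 + (1/36)·12 = 7
Expected profit = 7 − 6 = 1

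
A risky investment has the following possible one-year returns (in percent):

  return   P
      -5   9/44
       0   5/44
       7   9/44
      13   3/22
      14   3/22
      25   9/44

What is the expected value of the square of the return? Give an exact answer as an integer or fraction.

E[X²] = (9/44)·25 + (5/44)·0 + (9/44)·49 + (3/22)·169 + (3/22)·196 + (9/44)·625
     = 771/4

771/4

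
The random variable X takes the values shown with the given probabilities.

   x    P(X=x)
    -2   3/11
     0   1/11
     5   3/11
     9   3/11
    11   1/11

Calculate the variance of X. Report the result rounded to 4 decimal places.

22.7438

E[X] = (3/11)·(-2) + (1/11)·0 + (3/11)·5 + (3/11)·9 + (1/11)·11 = 47/11
E[X²] = (3/11)·4 + (1/11)·0 + (3/11)·25 + (3/11)·81 + (1/11)·121 = 41
Var(X) = 41 − (47/11)² = 2752/121 ≈ 22.7438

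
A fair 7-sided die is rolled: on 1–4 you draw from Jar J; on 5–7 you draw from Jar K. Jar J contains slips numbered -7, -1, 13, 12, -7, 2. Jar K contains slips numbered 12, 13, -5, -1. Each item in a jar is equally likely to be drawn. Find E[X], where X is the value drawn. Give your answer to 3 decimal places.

E[X | Jar J] = (-7 − 1 + 13 + 12 − 7 + 2)/6 = 2
E[X | Jar K] = (12 + 13 − 5 − 1)/4 = 19/4
E[X] = (4/7)·2 + (3/7)·19/4 = 89/28 ≈ 3.179

3.179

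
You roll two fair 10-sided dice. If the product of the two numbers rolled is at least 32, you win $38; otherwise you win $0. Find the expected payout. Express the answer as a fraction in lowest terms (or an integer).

741/50 dollars

E[payout] = (61/100)·0 + (39/100)·38 = 741/50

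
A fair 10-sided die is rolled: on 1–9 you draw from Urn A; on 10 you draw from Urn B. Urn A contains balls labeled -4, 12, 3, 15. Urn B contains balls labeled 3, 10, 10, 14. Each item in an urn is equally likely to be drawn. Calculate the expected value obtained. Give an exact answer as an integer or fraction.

271/40

E[X | Urn A] = (-4 + 12 + 3 + 15)/4 = 13/2
E[X | Urn B] = (3 + 10 + 10 + 14)/4 = 37/4
E[X] = (9/10)·13/2 + (1/10)·37/4 = 271/40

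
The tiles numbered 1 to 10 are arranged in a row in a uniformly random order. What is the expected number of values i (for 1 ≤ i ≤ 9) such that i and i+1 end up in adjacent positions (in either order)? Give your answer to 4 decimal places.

For each i ∈ {1,…,9}, let Xᵢ = 1 if i and i+1 are adjacent. P(Xᵢ=1) = 2·(10−1)!/10! = 2/10.
By linearity, E[ΣXᵢ] = (9)·(2/10) = 9/5.
≈ 1.8000

1.8000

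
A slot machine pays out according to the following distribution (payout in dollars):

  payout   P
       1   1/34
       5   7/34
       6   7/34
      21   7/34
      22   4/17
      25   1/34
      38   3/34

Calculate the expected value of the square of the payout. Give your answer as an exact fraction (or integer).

6172/17

E[X²] = (1/34)·1 + (7/34)·25 + (7/34)·36 + (7/34)·441 + (4/17)·484 + (1/34)·625 + (3/34)·1444
     = 6172/17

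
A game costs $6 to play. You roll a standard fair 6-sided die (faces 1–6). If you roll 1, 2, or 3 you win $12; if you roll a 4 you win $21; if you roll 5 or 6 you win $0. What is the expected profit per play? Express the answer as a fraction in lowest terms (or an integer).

E[payout] = (1/3)·0 + (1/2)·12 + (1/6)·21 = 19/2
Expected profit = 19/2 − 6 = 7/2

7/2 dollars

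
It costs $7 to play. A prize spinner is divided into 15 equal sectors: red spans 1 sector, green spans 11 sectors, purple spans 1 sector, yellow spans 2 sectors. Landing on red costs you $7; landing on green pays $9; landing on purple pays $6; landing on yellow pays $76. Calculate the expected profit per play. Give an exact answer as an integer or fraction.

29/3 dollars

E[payout] = (1/15)·(-7) + (11/15)·9 + (1/15)·6 + (2/15)·76 = 50/3
Expected profit = 50/3 − 7 = 29/3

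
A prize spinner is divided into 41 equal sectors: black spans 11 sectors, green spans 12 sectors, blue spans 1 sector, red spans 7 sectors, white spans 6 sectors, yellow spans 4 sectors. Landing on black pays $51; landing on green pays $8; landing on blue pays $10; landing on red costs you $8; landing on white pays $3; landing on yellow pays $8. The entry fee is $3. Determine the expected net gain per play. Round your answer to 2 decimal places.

E[payout] = (11/41)·51 + (12/41)·8 + (1/41)·10 + (7/41)·(-8) + (6/41)·3 + (4/41)·8 = 661/41
Expected profit = 661/41 − 3 = 538/41 ≈ $13.12

$13.12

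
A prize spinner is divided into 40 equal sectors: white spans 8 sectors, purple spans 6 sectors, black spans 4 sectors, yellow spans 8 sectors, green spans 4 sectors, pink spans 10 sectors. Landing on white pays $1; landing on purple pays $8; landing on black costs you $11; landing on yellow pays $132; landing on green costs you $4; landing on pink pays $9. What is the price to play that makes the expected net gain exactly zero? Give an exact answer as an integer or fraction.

E[payout] = (8/40)·1 + (6/40)·8 + (4/40)·(-11) + (8/40)·132 + (4/40)·(-4) + (10/40)·9 = 571/20
Fair fee = E[payout] = 571/20

571/20 dollars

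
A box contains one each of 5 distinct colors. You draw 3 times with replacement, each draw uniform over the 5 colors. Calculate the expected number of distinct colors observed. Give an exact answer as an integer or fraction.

Let Xⱼ=1 if type j appears at least once. P(Xⱼ=1) = 1 − ((5−1)/5)^3 = 61/125.
E[#distinct] = 5·61/125 = 61/25.

61/25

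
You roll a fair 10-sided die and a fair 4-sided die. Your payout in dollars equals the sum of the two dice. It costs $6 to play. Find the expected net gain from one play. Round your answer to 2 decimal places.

$2.00

Distribution of the sum of the two dice: 2 w.p. 1/40, 3 w.p. 1/20, 4 w.p. 3/40, 5 w.p. 1/10, 6 w.p. 1/10, 7 w.p. 1/10, …
E[payout] = (1/40)·2 + (1/20)·3 + (3/40)·4 + (1/10)·5 + (1/10)·6 + (1/10)·7 + (1/10)·8 + (1/10)·9 + (1/10)·10 + (1/10)·11 + (3/40)·12 + (1/20)·13 + (1/40)·14 = 8
Expected profit = 8 − 6 = 2 ≈ $2.00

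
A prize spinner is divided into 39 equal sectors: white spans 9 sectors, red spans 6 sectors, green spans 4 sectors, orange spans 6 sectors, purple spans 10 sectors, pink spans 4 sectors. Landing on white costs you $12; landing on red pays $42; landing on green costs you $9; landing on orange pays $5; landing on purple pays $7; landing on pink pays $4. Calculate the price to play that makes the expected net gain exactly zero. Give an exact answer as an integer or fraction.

E[payout] = (9/39)·(-12) + (6/39)·42 + (4/39)·(-9) + (6/39)·5 + (10/39)·7 + (4/39)·4 = 224/39
Fair fee = E[payout] = 224/39

224/39 dollars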